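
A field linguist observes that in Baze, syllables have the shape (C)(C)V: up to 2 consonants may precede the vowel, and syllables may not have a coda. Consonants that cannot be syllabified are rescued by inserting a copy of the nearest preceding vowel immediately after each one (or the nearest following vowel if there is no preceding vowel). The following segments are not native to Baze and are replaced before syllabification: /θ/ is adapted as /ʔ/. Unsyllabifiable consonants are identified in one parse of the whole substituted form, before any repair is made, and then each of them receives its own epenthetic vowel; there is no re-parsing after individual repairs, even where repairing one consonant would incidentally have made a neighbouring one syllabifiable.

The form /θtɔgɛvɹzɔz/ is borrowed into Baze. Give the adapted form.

ʔtɔgɛvɛɹzɔzɔ

Substitution: /θ/ → /ʔ/, giving /ʔtɔgɛvɹzɔz/.
The consonants /v/, /z/ cannot be parsed into a legal (C)(C)V syllable (no codas are permitted; onsets may contain at most 2 consonants).
Each unlicensed consonant becomes the onset of a new syllable: /v/ → /vɛ/, /z/ → /zɔ/.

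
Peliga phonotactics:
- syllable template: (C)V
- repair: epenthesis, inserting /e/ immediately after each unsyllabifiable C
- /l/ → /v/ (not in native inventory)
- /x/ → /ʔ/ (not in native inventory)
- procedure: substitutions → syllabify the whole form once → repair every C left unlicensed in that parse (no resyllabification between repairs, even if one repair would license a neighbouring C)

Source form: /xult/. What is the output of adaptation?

Substitution: /x/ → /ʔ/, /l/ → /v/, giving /ʔuvt/.
Syllabifying with onset maximization leaves /v/, /t/ stranded (no codas are permitted; onsets are limited to one consonant).
Epenthesis after each stranded consonant: /v/ → /ve/, /t/ → /te/.

ʔuvete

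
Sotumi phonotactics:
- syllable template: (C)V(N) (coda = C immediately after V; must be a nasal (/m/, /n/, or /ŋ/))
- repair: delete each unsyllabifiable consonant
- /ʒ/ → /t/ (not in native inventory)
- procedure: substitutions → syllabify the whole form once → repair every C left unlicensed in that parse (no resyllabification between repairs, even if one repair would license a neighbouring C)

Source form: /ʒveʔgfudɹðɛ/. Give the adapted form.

Substitution: /ʒ/ → /t/, giving /tveʔgfudɹðɛ/.
Syllabifying with onset maximization leaves /t/, /ʔ/, /g/, /d/, /ɹ/ stranded (only a nasal (/m/, /n/, or /ŋ/) is licensed in coda position; onsets are limited to one consonant).
Each unlicensed consonant is deleted: /t/, /ʔ/, /g/, /d/, /ɹ/.

vefuðɛ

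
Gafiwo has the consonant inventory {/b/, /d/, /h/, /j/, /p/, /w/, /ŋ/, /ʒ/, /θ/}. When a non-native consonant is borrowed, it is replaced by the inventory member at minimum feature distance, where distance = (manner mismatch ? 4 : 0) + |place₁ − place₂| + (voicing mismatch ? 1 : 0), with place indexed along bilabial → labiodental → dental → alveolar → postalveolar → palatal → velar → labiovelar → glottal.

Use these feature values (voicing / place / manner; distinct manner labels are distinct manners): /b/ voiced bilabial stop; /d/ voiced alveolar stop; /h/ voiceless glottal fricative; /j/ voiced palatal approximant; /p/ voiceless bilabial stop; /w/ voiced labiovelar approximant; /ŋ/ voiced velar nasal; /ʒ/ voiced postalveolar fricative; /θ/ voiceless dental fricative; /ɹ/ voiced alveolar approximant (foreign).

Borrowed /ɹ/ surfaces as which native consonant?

/j/ is closest: same manner (approximant), place distance 2 (alveolar→palatal), same voicing; total 2. Next closest is /d/ at distance 4.

j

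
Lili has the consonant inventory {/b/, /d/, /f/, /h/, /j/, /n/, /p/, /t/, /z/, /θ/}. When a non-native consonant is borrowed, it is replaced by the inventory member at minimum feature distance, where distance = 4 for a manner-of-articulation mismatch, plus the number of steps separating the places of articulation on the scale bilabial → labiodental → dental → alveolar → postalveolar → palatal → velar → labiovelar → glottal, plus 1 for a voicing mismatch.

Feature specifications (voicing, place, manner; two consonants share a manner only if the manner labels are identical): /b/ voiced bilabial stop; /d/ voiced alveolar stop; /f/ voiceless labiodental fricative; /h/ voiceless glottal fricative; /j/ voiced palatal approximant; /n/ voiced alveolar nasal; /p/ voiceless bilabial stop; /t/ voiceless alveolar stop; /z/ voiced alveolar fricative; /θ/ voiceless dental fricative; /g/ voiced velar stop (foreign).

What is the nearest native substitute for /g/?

d

/d/ is closest: same manner (stop), place distance 3 (velar→alveolar), same voicing; total 3. Next closest is /t/ at distance 4.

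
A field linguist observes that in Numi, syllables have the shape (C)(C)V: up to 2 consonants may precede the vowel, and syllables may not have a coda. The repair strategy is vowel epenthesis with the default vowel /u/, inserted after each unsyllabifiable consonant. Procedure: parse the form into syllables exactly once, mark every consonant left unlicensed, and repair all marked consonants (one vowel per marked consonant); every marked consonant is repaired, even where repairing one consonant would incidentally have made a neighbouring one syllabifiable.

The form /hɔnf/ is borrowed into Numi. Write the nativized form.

hɔnufu

Under (C)(C)V, the unsyllabifiable consonants are /n/, /f/ (no codas are permitted; onsets may contain at most 2 consonants).
Each unlicensed consonant becomes the onset of a new syllable: /n/ → /nu/, /f/ → /fu/.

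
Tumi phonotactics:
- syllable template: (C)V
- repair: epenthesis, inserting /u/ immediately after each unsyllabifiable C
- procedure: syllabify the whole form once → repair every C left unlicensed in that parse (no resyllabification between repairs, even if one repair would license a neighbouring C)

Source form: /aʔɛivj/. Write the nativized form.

aʔɛivuju

The consonants /v/, /j/ cannot be parsed into a legal (C)V syllable (no codas are permitted; onsets are limited to one consonant).
Inserting the epenthetic vowel yields /v/ → /vu/, /j/ → /ju/.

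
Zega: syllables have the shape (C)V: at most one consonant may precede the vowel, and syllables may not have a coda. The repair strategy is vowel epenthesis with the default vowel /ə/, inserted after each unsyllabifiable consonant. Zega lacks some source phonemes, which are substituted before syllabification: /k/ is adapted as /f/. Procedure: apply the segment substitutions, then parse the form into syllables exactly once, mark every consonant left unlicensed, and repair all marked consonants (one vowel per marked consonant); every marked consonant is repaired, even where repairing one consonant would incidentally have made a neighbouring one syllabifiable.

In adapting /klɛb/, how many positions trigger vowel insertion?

2

After substitution the input is /flɛb/.
The unsyllabifiable consonants are /f/, /b/; each receives one epenthetic vowel.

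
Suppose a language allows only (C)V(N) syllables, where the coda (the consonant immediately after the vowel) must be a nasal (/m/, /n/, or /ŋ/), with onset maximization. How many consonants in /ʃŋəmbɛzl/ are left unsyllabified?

Syllabifying with onset maximization leaves /ʃ/, /z/, /l/ stranded (only a nasal (/m/, /n/, or /ŋ/) is licensed in coda position; onsets are limited to one consonant).

3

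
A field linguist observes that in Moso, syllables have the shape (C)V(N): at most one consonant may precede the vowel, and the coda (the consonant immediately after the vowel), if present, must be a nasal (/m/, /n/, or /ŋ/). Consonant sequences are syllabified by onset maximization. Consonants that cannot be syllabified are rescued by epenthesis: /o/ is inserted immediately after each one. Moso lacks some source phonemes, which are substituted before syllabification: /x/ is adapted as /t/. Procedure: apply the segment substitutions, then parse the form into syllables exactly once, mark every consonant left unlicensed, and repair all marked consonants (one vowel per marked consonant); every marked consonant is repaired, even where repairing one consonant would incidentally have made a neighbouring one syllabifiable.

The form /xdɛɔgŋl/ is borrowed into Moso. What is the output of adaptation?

Substitution: /x/ → /t/, giving /tdɛɔgŋl/.
The consonants /t/, /g/, /ŋ/, /l/ cannot be parsed into a legal (C)V(N) syllable (only a nasal (/m/, /n/, or /ŋ/) is licensed in coda position; onsets are limited to one consonant).
Each unlicensed consonant becomes the onset of a new syllable: /t/ → /to/, /g/ → /go/, /ŋ/ → /ŋo/, /l/ → /lo/.

todɛɔgoŋolo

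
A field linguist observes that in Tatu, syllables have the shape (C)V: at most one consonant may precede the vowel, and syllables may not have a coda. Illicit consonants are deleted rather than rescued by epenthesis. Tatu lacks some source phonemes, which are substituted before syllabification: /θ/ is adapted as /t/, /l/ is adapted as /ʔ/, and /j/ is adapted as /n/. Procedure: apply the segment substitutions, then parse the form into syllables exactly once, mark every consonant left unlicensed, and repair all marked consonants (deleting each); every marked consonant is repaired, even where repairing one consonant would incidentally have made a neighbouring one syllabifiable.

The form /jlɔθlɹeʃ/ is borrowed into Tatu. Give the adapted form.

Substitution: /j/ → /n/, /l/ → /ʔ/, /θ/ → /t/, giving /nʔɔtʔɹeʃ/.
Under (C)V, the unsyllabifiable consonants are /n/, /t/, /ʔ/, /ʃ/ (no codas are permitted; onsets are limited to one consonant).
Each unlicensed consonant is deleted: /n/, /t/, /ʔ/, /ʃ/.

ʔɔɹe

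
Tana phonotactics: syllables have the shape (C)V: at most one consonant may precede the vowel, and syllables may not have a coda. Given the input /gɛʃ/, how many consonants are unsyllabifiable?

The consonants /ʃ/ cannot be parsed into a legal (C)V syllable (no codas are permitted; onsets are limited to one consonant).

1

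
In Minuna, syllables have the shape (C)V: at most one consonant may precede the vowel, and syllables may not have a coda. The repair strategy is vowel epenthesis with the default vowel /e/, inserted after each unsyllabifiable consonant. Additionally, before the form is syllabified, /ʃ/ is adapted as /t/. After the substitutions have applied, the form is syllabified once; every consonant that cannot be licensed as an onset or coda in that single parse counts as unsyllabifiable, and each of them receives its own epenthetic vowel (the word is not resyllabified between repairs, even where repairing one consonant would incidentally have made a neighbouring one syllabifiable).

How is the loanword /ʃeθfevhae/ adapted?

teθefevehae

Substitution: /ʃ/ → /t/, giving /teθfevhae/.
Under (C)V, the unsyllabifiable consonants are /θ/, /v/ (no codas are permitted; onsets are limited to one consonant).
Epenthesis after each stranded consonant: /θ/ → /θe/, /v/ → /ve/.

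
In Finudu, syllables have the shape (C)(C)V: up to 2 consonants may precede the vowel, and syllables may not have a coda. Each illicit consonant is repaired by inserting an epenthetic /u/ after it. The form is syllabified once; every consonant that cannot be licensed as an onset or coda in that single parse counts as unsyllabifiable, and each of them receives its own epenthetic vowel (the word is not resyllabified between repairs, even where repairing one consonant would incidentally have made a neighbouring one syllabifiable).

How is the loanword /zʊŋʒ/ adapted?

Under (C)(C)V, the unsyllabifiable consonants are /ŋ/, /ʒ/ (no codas are permitted; onsets may contain at most 2 consonants).
Epenthesis after each stranded consonant: /ŋ/ → /ŋu/, /ʒ/ → /ʒu/.

zʊŋuʒu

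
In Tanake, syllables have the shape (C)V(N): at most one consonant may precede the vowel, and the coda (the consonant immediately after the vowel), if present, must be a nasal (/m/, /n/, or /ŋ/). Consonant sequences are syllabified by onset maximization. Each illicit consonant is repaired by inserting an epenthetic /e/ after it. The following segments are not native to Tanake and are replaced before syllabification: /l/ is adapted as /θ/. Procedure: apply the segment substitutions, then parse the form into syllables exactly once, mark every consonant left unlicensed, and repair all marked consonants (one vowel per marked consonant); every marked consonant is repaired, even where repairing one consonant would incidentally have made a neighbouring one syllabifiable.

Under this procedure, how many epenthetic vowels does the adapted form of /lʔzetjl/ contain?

5

After substitution the input is /θʔzetjθ/.
The unsyllabifiable consonants are /θ/, /ʔ/, /t/, /j/, /θ/; each receives one epenthetic vowel.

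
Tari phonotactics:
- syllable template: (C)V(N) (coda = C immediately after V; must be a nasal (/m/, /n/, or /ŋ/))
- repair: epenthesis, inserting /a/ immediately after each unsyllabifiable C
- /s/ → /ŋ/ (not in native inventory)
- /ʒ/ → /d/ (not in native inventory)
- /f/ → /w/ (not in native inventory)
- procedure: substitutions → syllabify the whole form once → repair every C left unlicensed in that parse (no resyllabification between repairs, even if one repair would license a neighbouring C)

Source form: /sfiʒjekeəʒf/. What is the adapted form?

Substitution: /s/ → /ŋ/, /f/ → /w/, /ʒ/ → /d/, giving /ŋwidjekeədw/.
Syllabifying with onset maximization leaves /ŋ/, /d/, /d/, /w/ stranded (only a nasal (/m/, /n/, or /ŋ/) is licensed in coda position; onsets are limited to one consonant).
Epenthesis after each stranded consonant: /ŋ/ → /ŋa/, /d/ → /da/, /d/ → /da/, /w/ → /wa/.

ŋawidajekeədawa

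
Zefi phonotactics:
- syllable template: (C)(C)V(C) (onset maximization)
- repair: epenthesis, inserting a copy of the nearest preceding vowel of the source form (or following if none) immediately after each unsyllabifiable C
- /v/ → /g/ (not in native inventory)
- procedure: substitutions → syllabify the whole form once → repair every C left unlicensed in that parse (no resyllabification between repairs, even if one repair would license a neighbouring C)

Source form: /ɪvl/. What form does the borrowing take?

ɪglɪ

Substitution: /v/ → /g/, giving /ɪgl/.
The consonants /l/ cannot be parsed into a legal (C)(C)V(C) syllable (at most one coda consonant is licensed; onsets may contain at most 2 consonants).
Inserting the epenthetic vowel yields /l/ → /lɪ/.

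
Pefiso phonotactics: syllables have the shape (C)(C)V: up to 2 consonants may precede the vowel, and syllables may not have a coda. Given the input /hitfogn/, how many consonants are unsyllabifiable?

Syllabifying with onset maximization leaves /g/, /n/ stranded (no codas are permitted; onsets may contain at most 2 consonants).

2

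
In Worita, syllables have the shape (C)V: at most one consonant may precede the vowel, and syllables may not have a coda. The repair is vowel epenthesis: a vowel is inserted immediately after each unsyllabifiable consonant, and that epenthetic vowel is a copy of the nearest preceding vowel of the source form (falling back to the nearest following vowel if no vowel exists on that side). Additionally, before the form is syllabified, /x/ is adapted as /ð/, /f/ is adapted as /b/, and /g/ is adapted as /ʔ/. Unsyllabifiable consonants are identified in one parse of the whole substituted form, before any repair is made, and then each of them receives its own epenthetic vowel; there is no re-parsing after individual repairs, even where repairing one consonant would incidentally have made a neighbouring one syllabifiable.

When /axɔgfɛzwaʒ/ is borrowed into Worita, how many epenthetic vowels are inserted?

After substitution the input is /aðɔʔbɛzwaʒ/.
The unsyllabifiable consonants are /ʔ/, /z/, /ʒ/; each receives one epenthetic vowel.

3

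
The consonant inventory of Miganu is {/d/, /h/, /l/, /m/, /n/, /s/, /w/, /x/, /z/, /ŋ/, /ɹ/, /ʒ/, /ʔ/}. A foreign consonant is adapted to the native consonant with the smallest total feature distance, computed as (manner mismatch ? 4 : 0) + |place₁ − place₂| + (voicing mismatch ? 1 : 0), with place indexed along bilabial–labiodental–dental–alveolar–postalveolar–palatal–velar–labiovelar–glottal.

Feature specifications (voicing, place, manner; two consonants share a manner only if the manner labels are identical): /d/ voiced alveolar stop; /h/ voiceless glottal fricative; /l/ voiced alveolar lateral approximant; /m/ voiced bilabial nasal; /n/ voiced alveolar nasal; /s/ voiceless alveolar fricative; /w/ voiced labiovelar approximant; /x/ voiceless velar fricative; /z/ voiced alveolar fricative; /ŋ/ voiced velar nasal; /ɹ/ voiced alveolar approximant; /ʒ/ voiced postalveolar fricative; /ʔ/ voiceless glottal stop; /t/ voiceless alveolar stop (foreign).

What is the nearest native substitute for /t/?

/d/ is closest: same manner (stop), place distance 0 (alveolar→alveolar), voicing differs (+1); total 1. Next closest is /s/ at distance 4.

d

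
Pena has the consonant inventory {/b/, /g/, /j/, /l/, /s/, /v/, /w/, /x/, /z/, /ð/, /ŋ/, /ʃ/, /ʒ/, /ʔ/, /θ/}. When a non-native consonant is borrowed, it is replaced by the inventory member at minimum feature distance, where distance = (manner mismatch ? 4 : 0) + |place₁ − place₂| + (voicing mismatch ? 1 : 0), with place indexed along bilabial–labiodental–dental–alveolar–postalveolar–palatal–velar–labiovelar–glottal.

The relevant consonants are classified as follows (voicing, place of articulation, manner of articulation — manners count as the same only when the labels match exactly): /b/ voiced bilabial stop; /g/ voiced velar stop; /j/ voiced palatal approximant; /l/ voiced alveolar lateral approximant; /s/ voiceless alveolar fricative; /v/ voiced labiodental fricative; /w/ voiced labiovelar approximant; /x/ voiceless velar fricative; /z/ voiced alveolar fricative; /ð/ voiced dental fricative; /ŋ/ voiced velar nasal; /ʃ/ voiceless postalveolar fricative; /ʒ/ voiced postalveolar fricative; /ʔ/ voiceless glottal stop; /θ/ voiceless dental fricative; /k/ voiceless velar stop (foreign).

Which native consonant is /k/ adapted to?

g

/g/ is closest: same manner (stop), place distance 0 (velar→velar), voicing differs (+1); total 1. Next closest is /ʔ/ at distance 2.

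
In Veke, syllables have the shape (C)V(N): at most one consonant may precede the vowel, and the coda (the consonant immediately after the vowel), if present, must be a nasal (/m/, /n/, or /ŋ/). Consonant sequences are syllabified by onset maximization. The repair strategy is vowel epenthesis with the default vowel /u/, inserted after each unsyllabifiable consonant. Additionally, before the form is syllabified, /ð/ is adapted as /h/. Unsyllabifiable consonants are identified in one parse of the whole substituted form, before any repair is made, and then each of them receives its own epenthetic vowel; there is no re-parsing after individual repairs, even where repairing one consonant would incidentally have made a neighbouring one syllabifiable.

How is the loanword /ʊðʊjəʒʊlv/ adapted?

ʊhʊjəʒʊluvu

Substitution: /ð/ → /h/, giving /ʊhʊjəʒʊlv/.
Under (C)V(N), the unsyllabifiable consonants are /l/, /v/ (only a nasal (/m/, /n/, or /ŋ/) is licensed in coda position; onsets are limited to one consonant).
Each unlicensed consonant becomes the onset of a new syllable: /l/ → /lu/, /v/ → /vu/.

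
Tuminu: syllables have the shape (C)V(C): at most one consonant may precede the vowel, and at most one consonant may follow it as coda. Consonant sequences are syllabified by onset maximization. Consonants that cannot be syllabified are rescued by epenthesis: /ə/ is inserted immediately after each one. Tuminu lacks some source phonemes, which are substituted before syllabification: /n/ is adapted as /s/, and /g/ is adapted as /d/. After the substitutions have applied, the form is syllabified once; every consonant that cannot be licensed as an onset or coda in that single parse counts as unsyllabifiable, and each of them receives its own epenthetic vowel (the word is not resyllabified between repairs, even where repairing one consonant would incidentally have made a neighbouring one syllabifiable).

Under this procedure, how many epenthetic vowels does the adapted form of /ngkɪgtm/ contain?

4

After substitution the input is /sdkɪdtm/.
The unsyllabifiable consonants are /s/, /d/, /t/, /m/; each receives one epenthetic vowel.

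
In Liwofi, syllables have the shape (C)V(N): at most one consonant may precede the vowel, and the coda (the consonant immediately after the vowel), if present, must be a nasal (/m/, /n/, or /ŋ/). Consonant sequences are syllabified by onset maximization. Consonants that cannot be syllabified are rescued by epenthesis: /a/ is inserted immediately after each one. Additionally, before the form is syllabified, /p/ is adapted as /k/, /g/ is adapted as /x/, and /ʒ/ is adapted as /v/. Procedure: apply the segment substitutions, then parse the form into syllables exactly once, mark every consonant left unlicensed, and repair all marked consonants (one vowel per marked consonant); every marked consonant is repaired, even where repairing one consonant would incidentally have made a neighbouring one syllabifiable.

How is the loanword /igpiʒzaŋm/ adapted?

Substitution: /g/ → /x/, /p/ → /k/, /ʒ/ → /v/, giving /ixkivzaŋm/.
Syllabifying with onset maximization leaves /x/, /v/, /m/ stranded (only a nasal (/m/, /n/, or /ŋ/) is licensed in coda position; onsets are limited to one consonant).
Epenthesis after each stranded consonant: /x/ → /xa/, /v/ → /va/, /m/ → /ma/.

ixakivazaŋma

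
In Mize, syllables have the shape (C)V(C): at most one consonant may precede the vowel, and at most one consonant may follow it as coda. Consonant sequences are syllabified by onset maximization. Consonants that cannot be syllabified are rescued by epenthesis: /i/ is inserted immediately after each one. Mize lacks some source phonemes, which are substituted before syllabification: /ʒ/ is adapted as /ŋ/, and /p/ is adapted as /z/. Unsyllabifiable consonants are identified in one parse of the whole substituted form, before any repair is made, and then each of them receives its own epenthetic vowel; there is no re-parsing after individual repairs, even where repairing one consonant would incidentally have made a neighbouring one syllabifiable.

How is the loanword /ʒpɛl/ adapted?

ŋizɛl

Substitution: /ʒ/ → /ŋ/, /p/ → /z/, giving /ŋzɛl/.
Syllabifying with onset maximization leaves /ŋ/ stranded (at most one coda consonant is licensed; onsets are limited to one consonant).
Epenthesis after each stranded consonant: /ŋ/ → /ŋi/.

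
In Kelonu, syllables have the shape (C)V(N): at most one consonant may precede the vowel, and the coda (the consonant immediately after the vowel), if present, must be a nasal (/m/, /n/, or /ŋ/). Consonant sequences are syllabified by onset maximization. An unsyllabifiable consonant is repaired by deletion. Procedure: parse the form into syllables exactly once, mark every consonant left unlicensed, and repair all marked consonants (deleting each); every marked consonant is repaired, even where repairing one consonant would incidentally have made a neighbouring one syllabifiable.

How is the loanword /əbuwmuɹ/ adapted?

Syllabifying with onset maximization leaves /w/, /ɹ/ stranded (only a nasal (/m/, /n/, or /ŋ/) is licensed in coda position; onsets are limited to one consonant).
Each unlicensed consonant is deleted: /w/, /ɹ/.

əbumu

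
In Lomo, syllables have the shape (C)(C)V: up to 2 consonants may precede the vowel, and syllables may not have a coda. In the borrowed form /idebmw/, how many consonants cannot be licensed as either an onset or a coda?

Syllabifying with onset maximization leaves /b/, /m/, /w/ stranded (no codas are permitted; onsets may contain at most 2 consonants).

3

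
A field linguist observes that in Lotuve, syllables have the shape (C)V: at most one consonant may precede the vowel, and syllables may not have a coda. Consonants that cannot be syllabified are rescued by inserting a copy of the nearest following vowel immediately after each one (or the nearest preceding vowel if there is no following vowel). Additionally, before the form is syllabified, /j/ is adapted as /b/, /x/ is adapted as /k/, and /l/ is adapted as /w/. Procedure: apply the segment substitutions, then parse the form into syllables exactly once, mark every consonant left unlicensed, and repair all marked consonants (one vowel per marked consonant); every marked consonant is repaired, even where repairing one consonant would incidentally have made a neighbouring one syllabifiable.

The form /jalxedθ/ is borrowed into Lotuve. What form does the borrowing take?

Substitution: /j/ → /b/, /l/ → /w/, /x/ → /k/, giving /bawkedθ/.
The consonants /w/, /d/, /θ/ cannot be parsed into a legal (C)V syllable (no codas are permitted; onsets are limited to one consonant).
Epenthesis after each stranded consonant: /w/ → /we/, /d/ → /de/, /θ/ → /θe/.

bawekedeθe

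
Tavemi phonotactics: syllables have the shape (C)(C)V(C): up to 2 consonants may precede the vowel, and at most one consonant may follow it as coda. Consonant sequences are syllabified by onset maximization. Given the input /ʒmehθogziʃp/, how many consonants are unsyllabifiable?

Under (C)(C)V(C), the unsyllabifiable consonants are /p/ (at most one coda consonant is licensed; onsets may contain at most 2 consonants).

1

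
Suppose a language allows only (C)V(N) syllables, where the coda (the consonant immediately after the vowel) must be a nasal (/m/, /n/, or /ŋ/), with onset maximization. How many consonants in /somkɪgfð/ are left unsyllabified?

3

Under (C)V(N), the unsyllabifiable consonants are /g/, /f/, /ð/ (only a nasal (/m/, /n/, or /ŋ/) is licensed in coda position; onsets are limited to one consonant).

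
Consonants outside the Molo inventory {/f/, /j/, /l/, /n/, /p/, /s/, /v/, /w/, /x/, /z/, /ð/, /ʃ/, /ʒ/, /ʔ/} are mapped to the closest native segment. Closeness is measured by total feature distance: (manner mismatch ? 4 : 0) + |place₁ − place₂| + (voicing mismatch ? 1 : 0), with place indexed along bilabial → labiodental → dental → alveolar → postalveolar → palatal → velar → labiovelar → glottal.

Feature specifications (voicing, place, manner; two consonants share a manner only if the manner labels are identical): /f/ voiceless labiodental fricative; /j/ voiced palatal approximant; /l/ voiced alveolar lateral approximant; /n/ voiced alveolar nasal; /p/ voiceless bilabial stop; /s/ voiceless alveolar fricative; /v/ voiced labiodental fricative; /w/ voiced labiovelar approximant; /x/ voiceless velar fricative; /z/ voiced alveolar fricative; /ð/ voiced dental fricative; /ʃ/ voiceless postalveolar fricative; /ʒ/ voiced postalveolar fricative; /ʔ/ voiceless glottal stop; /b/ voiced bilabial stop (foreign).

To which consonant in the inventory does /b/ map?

p

/p/ is closest: same manner (stop), place distance 0 (bilabial→bilabial), voicing differs (+1); total 1. Next closest is /v/ at distance 5.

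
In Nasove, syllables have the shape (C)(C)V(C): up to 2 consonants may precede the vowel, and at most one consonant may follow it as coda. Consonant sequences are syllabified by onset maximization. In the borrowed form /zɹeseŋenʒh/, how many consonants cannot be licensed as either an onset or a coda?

2

The consonants /ʒ/, /h/ cannot be parsed into a legal (C)(C)V(C) syllable (at most one coda consonant is licensed; onsets may contain at most 2 consonants).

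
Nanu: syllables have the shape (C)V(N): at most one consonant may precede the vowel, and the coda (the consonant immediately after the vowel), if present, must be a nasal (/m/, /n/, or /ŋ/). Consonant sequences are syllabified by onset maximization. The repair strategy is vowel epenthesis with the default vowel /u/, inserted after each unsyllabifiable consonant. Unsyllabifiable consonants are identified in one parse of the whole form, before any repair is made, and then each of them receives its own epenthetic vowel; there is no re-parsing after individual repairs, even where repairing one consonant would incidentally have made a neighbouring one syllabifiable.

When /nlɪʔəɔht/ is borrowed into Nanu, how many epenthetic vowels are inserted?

The unsyllabifiable consonants are /n/, /h/, /t/; each receives one epenthetic vowel.

3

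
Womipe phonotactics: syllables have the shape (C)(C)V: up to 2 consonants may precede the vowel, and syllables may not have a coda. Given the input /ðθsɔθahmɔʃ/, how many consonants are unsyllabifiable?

The consonants /ð/, /ʃ/ cannot be parsed into a legal (C)(C)V syllable (no codas are permitted; onsets may contain at most 2 consonants).

2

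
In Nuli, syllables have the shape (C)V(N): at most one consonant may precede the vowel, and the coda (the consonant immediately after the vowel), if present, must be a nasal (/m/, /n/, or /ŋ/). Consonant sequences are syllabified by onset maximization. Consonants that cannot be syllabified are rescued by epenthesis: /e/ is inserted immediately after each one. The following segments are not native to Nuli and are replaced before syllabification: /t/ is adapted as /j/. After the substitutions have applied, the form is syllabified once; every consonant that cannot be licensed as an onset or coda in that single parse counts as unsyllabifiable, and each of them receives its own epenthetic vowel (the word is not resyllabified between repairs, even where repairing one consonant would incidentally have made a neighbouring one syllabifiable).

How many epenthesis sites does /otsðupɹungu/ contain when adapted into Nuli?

After substitution the input is /ojsðupɹungu/.
The unsyllabifiable consonants are /j/, /s/, /p/; each receives one epenthetic vowel.

3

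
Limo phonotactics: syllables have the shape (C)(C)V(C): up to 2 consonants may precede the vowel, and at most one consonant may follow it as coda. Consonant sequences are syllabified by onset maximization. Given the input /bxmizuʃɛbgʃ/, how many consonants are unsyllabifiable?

The consonants /b/, /g/, /ʃ/ cannot be parsed into a legal (C)(C)V(C) syllable (at most one coda consonant is licensed; onsets may contain at most 2 consonants).

3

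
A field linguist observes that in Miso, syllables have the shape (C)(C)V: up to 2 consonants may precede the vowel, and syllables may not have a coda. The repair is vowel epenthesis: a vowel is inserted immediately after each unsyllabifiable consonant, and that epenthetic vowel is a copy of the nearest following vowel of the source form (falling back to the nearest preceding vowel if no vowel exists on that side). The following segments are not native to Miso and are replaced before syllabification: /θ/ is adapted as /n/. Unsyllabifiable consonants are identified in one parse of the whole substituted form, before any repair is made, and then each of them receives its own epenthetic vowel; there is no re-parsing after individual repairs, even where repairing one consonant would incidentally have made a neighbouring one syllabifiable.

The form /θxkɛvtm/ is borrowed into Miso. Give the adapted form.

nɛxkɛvɛtɛmɛ

Substitution: /θ/ → /n/, giving /nxkɛvtm/.
The consonants /n/, /v/, /t/, /m/ cannot be parsed into a legal (C)(C)V syllable (no codas are permitted; onsets may contain at most 2 consonants).
Inserting the epenthetic vowel yields /n/ → /nɛ/, /v/ → /vɛ/, /t/ → /tɛ/, /m/ → /mɛ/.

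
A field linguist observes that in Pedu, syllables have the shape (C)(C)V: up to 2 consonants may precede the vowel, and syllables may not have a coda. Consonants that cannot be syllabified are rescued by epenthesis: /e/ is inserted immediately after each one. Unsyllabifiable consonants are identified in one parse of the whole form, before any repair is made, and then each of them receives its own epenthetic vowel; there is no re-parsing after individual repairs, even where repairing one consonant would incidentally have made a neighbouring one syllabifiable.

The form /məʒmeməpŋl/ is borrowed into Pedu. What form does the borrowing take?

Under (C)(C)V, the unsyllabifiable consonants are /p/, /ŋ/, /l/ (no codas are permitted; onsets may contain at most 2 consonants).
Epenthesis after each stranded consonant: /p/ → /pe/, /ŋ/ → /ŋe/, /l/ → /le/.

məʒmeməpeŋele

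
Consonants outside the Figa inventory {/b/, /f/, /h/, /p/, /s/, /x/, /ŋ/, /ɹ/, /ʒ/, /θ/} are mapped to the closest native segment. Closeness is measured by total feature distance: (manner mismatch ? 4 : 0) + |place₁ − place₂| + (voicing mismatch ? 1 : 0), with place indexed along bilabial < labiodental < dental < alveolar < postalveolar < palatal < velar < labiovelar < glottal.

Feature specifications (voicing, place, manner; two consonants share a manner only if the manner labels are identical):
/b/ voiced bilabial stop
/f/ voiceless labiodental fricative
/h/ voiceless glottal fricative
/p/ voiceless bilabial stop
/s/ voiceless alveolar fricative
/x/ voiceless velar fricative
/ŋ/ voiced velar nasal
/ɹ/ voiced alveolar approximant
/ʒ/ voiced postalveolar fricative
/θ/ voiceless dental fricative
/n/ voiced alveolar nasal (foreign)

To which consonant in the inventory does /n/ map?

/ŋ/ is closest: same manner (nasal), place distance 3 (alveolar→velar), same voicing; total 3. Next closest is /ɹ/ at distance 4.

ŋ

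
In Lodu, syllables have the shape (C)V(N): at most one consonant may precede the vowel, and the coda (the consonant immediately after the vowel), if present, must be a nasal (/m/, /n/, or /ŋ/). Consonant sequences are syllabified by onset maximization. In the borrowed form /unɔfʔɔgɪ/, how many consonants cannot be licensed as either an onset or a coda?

1

Under (C)V(N), the unsyllabifiable consonants are /f/ (only a nasal (/m/, /n/, or /ŋ/) is licensed in coda position; onsets are limited to one consonant).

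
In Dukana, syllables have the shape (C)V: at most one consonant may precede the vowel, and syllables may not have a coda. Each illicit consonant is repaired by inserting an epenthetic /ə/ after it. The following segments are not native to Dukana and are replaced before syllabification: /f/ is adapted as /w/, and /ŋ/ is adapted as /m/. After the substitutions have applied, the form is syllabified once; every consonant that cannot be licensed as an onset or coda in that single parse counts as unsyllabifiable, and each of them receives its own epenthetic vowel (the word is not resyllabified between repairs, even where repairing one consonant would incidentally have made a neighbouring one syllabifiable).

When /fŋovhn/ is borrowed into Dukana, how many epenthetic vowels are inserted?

After substitution the input is /wmovhn/.
The unsyllabifiable consonants are /w/, /v/, /h/, /n/; each receives one epenthetic vowel.

4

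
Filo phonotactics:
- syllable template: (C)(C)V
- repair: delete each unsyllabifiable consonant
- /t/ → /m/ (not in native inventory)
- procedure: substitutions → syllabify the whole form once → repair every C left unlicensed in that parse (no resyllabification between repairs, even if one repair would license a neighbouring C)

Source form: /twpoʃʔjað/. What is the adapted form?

Substitution: /t/ → /m/, giving /mwpoʃʔjað/.
Under (C)(C)V, the unsyllabifiable consonants are /m/, /ʃ/, /ð/ (no codas are permitted; onsets may contain at most 2 consonants).
Deletion applies to /m/, /ʃ/, /ð/.

wpoʔja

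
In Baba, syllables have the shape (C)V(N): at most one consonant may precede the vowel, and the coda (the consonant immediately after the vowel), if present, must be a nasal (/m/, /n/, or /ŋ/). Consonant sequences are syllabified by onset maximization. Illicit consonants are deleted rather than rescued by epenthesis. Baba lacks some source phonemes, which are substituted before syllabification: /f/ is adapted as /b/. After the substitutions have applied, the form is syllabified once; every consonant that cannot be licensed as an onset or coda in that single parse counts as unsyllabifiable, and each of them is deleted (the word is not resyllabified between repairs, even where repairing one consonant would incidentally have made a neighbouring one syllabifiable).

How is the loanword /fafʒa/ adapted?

Substitution: /f/ → /b/, giving /babʒa/.
Syllabifying with onset maximization leaves /b/ stranded (only a nasal (/m/, /n/, or /ŋ/) is licensed in coda position; onsets are limited to one consonant).
Deletion applies to /b/.

baʒa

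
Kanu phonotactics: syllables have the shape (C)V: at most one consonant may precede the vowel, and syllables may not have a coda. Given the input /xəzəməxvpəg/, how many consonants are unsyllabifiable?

3

Under (C)V, the unsyllabifiable consonants are /x/, /v/, /g/ (no codas are permitted; onsets are limited to one consonant).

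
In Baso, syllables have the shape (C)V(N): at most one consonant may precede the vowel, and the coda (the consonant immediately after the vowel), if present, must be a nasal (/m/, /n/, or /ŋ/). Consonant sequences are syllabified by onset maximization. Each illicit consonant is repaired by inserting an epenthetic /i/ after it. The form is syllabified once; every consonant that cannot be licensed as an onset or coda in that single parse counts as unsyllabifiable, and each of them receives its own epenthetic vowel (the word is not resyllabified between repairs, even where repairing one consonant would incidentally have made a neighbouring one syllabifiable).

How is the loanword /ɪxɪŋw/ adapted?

Under (C)V(N), the unsyllabifiable consonants are /w/ (only a nasal (/m/, /n/, or /ŋ/) is licensed in coda position; onsets are limited to one consonant).
Each unlicensed consonant becomes the onset of a new syllable: /w/ → /wi/.

ɪxɪŋwi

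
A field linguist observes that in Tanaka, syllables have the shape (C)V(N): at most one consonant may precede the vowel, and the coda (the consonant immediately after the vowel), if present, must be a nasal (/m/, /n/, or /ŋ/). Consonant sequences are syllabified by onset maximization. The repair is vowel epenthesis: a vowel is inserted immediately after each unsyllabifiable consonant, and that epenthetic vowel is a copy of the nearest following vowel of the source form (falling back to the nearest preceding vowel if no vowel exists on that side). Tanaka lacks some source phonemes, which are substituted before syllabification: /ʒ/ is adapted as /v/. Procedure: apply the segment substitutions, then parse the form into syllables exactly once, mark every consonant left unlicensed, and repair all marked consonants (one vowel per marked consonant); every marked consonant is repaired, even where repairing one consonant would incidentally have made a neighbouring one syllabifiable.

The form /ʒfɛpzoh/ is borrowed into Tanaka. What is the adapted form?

Substitution: /ʒ/ → /v/, giving /vfɛpzoh/.
Syllabifying with onset maximization leaves /v/, /p/, /h/ stranded (only a nasal (/m/, /n/, or /ŋ/) is licensed in coda position; onsets are limited to one consonant).
Each unlicensed consonant becomes the onset of a new syllable: /v/ → /vɛ/, /p/ → /po/, /h/ → /ho/.

vɛfɛpozoho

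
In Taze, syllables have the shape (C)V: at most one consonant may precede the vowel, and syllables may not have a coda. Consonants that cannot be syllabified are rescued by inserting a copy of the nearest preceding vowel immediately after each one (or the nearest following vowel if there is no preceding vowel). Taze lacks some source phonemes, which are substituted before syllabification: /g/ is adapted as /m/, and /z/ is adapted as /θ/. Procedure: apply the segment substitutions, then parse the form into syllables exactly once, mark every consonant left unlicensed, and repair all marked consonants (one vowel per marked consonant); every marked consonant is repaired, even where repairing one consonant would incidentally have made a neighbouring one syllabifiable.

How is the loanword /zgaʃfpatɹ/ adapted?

Substitution: /z/ → /θ/, /g/ → /m/, giving /θmaʃfpatɹ/.
Syllabifying with onset maximization leaves /θ/, /ʃ/, /f/, /t/, /ɹ/ stranded (no codas are permitted; onsets are limited to one consonant).
Epenthesis after each stranded consonant: /θ/ → /θa/, /ʃ/ → /ʃa/, /f/ → /fa/, /t/ → /ta/, /ɹ/ → /ɹa/.

θamaʃafapataɹa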